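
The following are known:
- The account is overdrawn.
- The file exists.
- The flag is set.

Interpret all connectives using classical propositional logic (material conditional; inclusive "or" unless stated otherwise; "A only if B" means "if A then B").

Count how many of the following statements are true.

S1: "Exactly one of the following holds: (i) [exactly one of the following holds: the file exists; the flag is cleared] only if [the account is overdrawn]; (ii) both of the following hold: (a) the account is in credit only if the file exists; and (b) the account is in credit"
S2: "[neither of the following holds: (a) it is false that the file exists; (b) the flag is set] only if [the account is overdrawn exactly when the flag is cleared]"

2

Let K = "the file exists" (T), H = "the flag is set" (T), N = "the account is overdrawn" (T).

S1: Parsed as ((K ⊕ ¬H) → N) ⊕ ((¬N → K) ∧ ¬N)

¬H = ¬T = F
K ⊕ ¬H = T ⊕ F = T
(K ⊕ ¬H) → N = T → T = T
¬N = ¬T = F
¬N → K = F → T = T
¬N = ¬T = F
(¬N → K) ∧ ¬N = T ∧ F = F
((K ⊕ ¬H) → N) ⊕ ((¬N → K) ∧ ¬N) = T ⊕ F = T
Hence S1 is true.

S2: In symbols: (¬K ↓ H) → (N ↔ ¬H)

¬K = ¬T = F
¬K ↓ H = F ↓ T = F
¬H = ¬T = F
N ↔ ¬H = T ↔ F = F
(¬K ↓ H) → (N ↔ ¬H) = F → F = T
Thus S2 is true.

True statements: 2 (S1, S2).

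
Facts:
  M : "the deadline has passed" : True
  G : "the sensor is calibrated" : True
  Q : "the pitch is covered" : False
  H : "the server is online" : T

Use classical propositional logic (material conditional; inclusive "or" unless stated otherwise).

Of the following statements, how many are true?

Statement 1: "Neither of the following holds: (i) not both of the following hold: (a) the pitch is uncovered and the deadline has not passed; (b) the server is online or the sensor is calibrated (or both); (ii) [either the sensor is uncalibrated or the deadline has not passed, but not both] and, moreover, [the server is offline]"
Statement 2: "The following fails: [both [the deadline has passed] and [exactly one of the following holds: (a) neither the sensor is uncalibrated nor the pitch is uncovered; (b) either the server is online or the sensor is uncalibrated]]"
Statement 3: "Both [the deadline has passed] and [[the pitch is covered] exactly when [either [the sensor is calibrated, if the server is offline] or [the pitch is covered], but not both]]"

Statement 1: Formalization: ((not Q and not M) nand (H or G)) nor ((not G xor not M) and not H)

not Q = not False = True
not M = not True = False
not Q and not M = True and False = False
H or G = True or True = True
(not Q and not M) nand (H or G) = False nand True = True
not G = not True = False
not M = not True = False
not G xor not M = False xor False = False
not H = not True = False
(not G xor not M) and not H = False and False = False
((not Q and not M) nand (H or G)) nor ((not G xor not M) and not H) = True nor False = False
So Statement 1 is false.

Statement 2: Formalization: not (M and ((not G nor not Q) xor (H or not G)))

not G = not True = False
not Q = not False = True
not G nor not Q = False nor True = False
not G = not True = False
H or not G = True or False = True
(not G nor not Q) xor (H or not G) = False xor True = True
M and ((not G nor not Q) xor (H or not G)) = True and True = True
not (M and ((not G nor not Q) xor (H or not G))) = not True = False
Hence Statement 2 is false.

Statement 3: This is M and (Q iff ((not H -> G) xor Q)).

not H = not True = False
not H -> G = False -> True = True
(not H -> G) xor Q = True xor False = True
Q iff ((not H -> G) xor Q) = False iff True = False
M and (Q iff ((not H -> G) xor Q)) = True and False = False
Hence Statement 3 is false.

Count: 0.

0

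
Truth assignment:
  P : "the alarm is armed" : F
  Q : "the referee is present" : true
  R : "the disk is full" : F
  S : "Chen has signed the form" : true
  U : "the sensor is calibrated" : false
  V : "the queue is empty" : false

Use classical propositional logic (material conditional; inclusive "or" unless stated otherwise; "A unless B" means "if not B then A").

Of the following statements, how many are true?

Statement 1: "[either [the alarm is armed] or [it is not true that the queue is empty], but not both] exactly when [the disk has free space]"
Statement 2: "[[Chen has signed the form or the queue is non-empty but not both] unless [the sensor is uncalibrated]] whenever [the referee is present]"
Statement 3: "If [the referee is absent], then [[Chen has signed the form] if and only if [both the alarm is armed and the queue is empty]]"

Statement 1: This is (P xor not V) iff not R.

not V = not False = True
P xor not V = False xor True = True
not R = not False = True
(P xor not V) iff not R = True iff True = True
Thus Statement 1 is true.

Statement 2: Formalization: Q -> ((S xor not V) or not U)

not V = not False = True
S xor not V = True xor True = False
not U = not False = True
(S xor not V) or not U = False or True = True
Q -> ((S xor not V) or not U) = True -> True = True
So Statement 2 is true.

Statement 3: Formalization: not Q -> (S iff (P and V))

not Q = not True = False
P and V = False and False = False
S iff (P and V) = True iff False = False
not Q -> (S iff (P and V)) = False -> False = True
Hence Statement 3 is true.

Count: 3.

3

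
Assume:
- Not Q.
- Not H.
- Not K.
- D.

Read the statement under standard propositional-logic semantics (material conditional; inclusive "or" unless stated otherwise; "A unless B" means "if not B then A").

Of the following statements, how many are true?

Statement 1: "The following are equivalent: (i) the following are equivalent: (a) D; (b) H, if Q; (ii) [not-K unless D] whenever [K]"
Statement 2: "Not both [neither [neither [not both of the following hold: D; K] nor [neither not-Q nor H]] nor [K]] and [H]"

2

Statement 1: In symbols: (D iff (Q -> H)) iff (K -> (not K or D))

Q -> H = False -> False = True
D iff (Q -> H) = True iff True = True
not K = not False = True
not K or D = True or True = True
K -> (not K or D) = False -> True = True
(D iff (Q -> H)) iff (K -> (not K or D)) = True iff True = True
Hence Statement 1 is true.

Statement 2: Parsed as (((D nand K) nor (not Q nor H)) nor K) nand H

D nand K = True nand False = True
not Q = not False = True
not Q nor H = True nor False = False
(D nand K) nor (not Q nor H) = True nor False = False
((D nand K) nor (not Q nor H)) nor K = False nor False = True
(((D nand K) nor (not Q nor H)) nor K) nand H = True nand False = True
So Statement 2 is true.

Count: 2.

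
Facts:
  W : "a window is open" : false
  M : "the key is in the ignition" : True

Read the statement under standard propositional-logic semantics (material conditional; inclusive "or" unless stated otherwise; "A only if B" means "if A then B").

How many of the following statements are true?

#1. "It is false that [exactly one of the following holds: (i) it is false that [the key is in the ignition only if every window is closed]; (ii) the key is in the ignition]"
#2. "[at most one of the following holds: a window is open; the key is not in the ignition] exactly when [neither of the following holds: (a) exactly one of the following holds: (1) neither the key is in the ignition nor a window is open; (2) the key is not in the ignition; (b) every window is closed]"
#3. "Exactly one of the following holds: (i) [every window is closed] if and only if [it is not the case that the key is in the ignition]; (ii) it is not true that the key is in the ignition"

0

#1: Formalization: not (not (M -> not W) xor M)

not W = not False = True
M -> not W = True -> True = True
not (M -> not W) = not True = False
not (M -> not W) xor M = False xor True = True
not (not (M -> not W) xor M) = not True = False
Hence #1 is false.

#2: In symbols: (W nand not M) iff (((M nor W) xor not M) nor not W)

not M = not True = False
W nand not M = False nand False = True
M nor W = True nor False = False
not M = not True = False
(M nor W) xor not M = False xor False = False
not W = not False = True
((M nor W) xor not M) nor not W = False nor True = False
(W nand not M) iff (((M nor W) xor not M) nor not W) = True iff False = False
Thus #2 is false.

#3: Parsed as (not W iff not M) xor not M

not W = not False = True
not M = not True = False
not W iff not M = True iff False = False
not M = not True = False
(not W iff not M) xor not M = False xor False = False
Hence #3 is false.

0 of the 3 statements are true (none).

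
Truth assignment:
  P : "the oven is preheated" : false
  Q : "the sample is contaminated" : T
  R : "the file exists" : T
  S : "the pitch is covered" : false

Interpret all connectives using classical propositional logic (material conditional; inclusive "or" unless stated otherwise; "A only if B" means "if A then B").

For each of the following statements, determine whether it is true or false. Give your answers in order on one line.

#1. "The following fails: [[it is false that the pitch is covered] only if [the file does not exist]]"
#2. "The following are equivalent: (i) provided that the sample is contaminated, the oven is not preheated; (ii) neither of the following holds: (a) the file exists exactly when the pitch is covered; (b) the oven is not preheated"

#1 True, #2 False

#1: In symbols: ¬(¬S → ¬R)

¬S = ¬F = T
¬R = ¬T = F
¬S → ¬R = T → F = F
¬(¬S → ¬R) = ¬F = T
Hence #1 is true.

#2: This is (Q → ¬P) ↔ ((R ↔ S) ↓ ¬P).

¬P = ¬F = T
Q → ¬P = T → T = T
R ↔ S = T ↔ F = F
¬P = ¬F = T
(R ↔ S) ↓ ¬P = F ↓ T = F
(Q → ¬P) ↔ ((R ↔ S) ↓ ¬P) = T ↔ F = F
So #2 is false.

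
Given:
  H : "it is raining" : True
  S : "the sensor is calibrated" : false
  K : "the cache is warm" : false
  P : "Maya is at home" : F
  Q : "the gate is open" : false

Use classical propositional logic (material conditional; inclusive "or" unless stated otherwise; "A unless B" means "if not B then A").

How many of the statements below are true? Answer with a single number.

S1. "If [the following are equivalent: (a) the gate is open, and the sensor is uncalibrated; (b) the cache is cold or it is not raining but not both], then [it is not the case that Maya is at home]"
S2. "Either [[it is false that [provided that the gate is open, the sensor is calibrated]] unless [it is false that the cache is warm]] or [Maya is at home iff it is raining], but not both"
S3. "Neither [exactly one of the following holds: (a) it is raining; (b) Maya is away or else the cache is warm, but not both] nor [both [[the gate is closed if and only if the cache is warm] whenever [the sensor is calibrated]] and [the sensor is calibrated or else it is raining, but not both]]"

2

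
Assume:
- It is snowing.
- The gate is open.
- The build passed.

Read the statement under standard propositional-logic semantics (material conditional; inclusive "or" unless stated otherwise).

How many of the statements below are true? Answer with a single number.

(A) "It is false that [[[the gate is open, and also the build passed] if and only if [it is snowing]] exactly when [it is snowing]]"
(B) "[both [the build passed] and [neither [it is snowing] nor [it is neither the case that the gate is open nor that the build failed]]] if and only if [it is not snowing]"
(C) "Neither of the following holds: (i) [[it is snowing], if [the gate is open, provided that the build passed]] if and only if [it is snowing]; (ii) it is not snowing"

Let G = "the gate is open" (T), Q = "the build passed" (T), S = "it is snowing" (T).

(A): Parsed as ~(((G & Q) <-> S) <-> S)

G & Q = T & T = T
(G & Q) <-> S = T <-> T = T
((G & Q) <-> S) <-> S = T <-> T = T
~(((G & Q) <-> S) <-> S) = ~T = F
Hence (A) is false.

(B): In symbols: (Q & (S nor (G nor ~Q))) <-> ~S

~Q = ~T = F
G nor ~Q = T nor F = F
S nor (G nor ~Q) = T nor F = F
Q & (S nor (G nor ~Q)) = T & F = F
~S = ~T = F
(Q & (S nor (G nor ~Q))) <-> ~S = F <-> F = T
So (B) is true.

(C): In symbols: (((Q -> G) -> S) <-> S) nor ~S

Q -> G = T -> T = T
(Q -> G) -> S = T -> T = T
((Q -> G) -> S) <-> S = T <-> T = T
~S = ~T = F
(((Q -> G) -> S) <-> S) nor ~S = T nor F = F
Thus (C) is false.

True statements: 1 ((B)).

1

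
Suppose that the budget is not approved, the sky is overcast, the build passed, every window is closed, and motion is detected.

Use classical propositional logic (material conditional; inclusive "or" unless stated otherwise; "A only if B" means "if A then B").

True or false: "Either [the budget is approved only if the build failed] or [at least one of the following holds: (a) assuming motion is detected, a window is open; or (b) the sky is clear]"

true

Let P = "the budget is approved" (False), W = "the build passed" (True), K = "motion is detected" (True), N = "a window is open" (False), U = "the sky is overcast" (True).
Formalization: (P -> not W) or ((K -> N) or not U)

not W = not True = False
P -> not W = False -> False = True
K -> N = True -> False = False
not U = not True = False
(K -> N) or not U = False or False = False
(P -> not W) or ((K -> N) or not U) = True or False = True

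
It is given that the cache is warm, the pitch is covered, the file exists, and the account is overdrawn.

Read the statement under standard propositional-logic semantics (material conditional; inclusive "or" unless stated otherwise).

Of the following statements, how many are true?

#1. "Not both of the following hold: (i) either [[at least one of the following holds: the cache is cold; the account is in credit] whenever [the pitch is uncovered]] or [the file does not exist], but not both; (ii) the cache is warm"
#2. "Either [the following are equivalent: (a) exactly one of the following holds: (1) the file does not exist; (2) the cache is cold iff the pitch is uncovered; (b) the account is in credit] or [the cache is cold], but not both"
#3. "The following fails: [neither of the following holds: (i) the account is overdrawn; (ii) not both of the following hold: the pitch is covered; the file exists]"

1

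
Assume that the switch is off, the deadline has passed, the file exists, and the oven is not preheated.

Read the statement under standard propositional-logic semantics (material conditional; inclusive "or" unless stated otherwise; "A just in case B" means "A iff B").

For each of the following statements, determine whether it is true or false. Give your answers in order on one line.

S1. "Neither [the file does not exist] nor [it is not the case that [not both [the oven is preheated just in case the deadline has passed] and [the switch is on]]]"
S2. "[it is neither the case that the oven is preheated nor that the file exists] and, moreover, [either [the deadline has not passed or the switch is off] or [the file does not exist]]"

Let G = "the file exists" (True), D = "the oven is preheated" (False), R = "the deadline has passed" (True), P = "the switch is on" (False).

S1: In symbols: not G nor not ((D iff R) nand P)

not G = not True = False
D iff R = False iff True = False
(D iff R) nand P = False nand False = True
not ((D iff R) nand P) = not True = False
not G nor not ((D iff R) nand P) = False nor False = True
So S1 is true.

S2: Parsed as (D nor G) and ((not R or not P) or not G)

D nor G = False nor True = False
not R = not True = False
not P = not False = True
not R or not P = False or True = True
not G = not True = False
(not R or not P) or not G = True or False = True
(D nor G) and ((not R or not P) or not G) = False and True = False
Hence S2 is false.

S1 True / S2 False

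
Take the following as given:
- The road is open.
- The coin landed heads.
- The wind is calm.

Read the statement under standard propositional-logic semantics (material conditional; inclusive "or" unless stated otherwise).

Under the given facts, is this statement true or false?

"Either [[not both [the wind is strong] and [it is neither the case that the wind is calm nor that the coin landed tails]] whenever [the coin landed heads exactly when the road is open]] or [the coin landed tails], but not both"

Let Q = "the coin landed heads" (T), P = "the road is closed" (F), R = "the wind is strong" (F).
Parsed as ((Q ↔ ¬P) → (R ↑ (¬R ↓ ¬Q))) ⊕ ¬Q

¬P = ¬F = T
Q ↔ ¬P = T ↔ T = T
¬R = ¬F = T
¬Q = ¬T = F
¬R ↓ ¬Q = T ↓ F = F
R ↑ (¬R ↓ ¬Q) = F ↑ F = T
(Q ↔ ¬P) → (R ↑ (¬R ↓ ¬Q)) = T → T = T
¬Q = ¬T = F
((Q ↔ ¬P) → (R ↑ (¬R ↓ ¬Q))) ⊕ ¬Q = T ⊕ F = T

The statement is true.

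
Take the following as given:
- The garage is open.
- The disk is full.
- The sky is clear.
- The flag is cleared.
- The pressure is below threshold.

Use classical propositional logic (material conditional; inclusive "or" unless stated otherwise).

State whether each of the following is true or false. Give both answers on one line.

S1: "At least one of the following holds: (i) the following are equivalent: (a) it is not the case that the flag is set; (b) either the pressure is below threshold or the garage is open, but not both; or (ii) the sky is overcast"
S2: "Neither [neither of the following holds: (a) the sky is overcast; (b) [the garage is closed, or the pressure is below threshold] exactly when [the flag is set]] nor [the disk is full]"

S1 False; S2 False

Let M = "the flag is set" (F), W = "the pressure is above threshold" (F), N = "the garage is closed" (F), S = "the sky is overcast" (F), U = "the disk is full" (T).

S1: Parsed as (~M <-> (~W xor ~N)) | S

~M = ~F = T
~W = ~F = T
~N = ~F = T
~W xor ~N = T xor T = F
~M <-> (~W xor ~N) = T <-> F = F
(~M <-> (~W xor ~N)) | S = F | F = F
So S1 is false.

S2: In symbols: (S nor ((N | ~W) <-> M)) nor U

~W = ~F = T
N | ~W = F | T = T
(N | ~W) <-> M = T <-> F = F
S nor ((N | ~W) <-> M) = F nor F = T
(S nor ((N | ~W) <-> M)) nor U = T nor T = F
Thus S2 is false.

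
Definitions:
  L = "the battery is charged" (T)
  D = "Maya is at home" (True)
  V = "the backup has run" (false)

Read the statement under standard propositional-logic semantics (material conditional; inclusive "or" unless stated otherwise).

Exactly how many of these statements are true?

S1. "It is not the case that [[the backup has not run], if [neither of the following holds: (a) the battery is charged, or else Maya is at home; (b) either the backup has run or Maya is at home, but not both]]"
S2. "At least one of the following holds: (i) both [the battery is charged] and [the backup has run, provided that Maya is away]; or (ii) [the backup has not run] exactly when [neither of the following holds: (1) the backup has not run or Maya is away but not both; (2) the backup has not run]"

1

S1: Formalization: ¬(((L ∨ D) ↓ (V ⊕ D)) → ¬V)

L ∨ D = T ∨ T = T
V ⊕ D = F ⊕ T = T
(L ∨ D) ↓ (V ⊕ D) = T ↓ T = F
¬V = ¬F = T
((L ∨ D) ↓ (V ⊕ D)) → ¬V = F → T = T
¬(((L ∨ D) ↓ (V ⊕ D)) → ¬V) = ¬T = F
Thus S1 is false.

S2: Formalization: (L ∧ (¬D → V)) ∨ (¬V ↔ ((¬V ⊕ ¬D) ↓ ¬V))

¬D = ¬T = F
¬D → V = F → F = T
L ∧ (¬D → V) = T ∧ T = T
¬V = ¬F = T
¬V = ¬F = T
¬D = ¬T = F
¬V ⊕ ¬D = T ⊕ F = T
¬V = ¬F = T
(¬V ⊕ ¬D) ↓ ¬V = T ↓ T = F
¬V ↔ ((¬V ⊕ ¬D) ↓ ¬V) = T ↔ F = F
(L ∧ (¬D → V)) ∨ (¬V ↔ ((¬V ⊕ ¬D) ↓ ¬V)) = T ∨ F = T
So S2 is true.

Count: 1.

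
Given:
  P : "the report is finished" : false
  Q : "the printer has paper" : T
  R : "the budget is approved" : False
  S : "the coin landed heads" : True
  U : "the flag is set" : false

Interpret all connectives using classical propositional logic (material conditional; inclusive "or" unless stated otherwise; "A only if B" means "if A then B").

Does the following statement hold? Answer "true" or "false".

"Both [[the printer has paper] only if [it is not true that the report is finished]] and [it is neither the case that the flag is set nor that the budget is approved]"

true

Values: Q=T, P=F, U=F, R=F.
In symbols: (Q -> ~P) & (U nor R)

~P = ~F = T
Q -> ~P = T -> T = T
U nor R = F nor F = T
(Q -> ~P) & (U nor R) = T & T = T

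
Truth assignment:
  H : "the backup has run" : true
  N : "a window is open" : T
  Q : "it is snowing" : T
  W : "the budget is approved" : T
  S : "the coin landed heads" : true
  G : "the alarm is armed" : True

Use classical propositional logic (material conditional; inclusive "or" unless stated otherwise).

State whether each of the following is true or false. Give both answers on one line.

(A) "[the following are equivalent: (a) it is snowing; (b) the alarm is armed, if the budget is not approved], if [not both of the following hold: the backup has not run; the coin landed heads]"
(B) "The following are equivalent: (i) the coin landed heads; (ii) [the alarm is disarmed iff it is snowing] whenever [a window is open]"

(A): Parsed as (not H nand S) -> (Q iff (not W -> G))

not H = not True = False
not H nand S = False nand True = True
not W = not True = False
not W -> G = False -> True = True
Q iff (not W -> G) = True iff True = True
(not H nand S) -> (Q iff (not W -> G)) = True -> True = True
Thus (A) is true.

(B): Parsed as S iff (N -> (not G iff Q))

not G = not True = False
not G iff Q = False iff True = False
N -> (not G iff Q) = True -> False = False
S iff (N -> (not G iff Q)) = True iff False = False
Hence (B) is false.

(A) True; (B) False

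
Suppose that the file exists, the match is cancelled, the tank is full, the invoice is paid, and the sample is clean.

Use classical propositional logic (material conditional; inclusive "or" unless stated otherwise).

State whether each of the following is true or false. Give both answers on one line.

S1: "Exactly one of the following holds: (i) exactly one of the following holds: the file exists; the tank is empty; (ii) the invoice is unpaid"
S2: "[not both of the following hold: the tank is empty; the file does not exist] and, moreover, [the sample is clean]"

Let P = "the file exists" (True), R = "the tank is full" (True), S = "the invoice is paid" (True), U = "the sample is contaminated" (False).

S1: Formalization: (P xor not R) xor not S

not R = not True = False
P xor not R = True xor False = True
not S = not True = False
(P xor not R) xor not S = True xor False = True
So S1 is true.

S2: This is (not R nand not P) and not U.

not R = not True = False
not P = not True = False
not R nand not P = False nand False = True
not U = not False = True
(not R nand not P) and not U = True and True = True
So S2 is true.

S1 True, S2 True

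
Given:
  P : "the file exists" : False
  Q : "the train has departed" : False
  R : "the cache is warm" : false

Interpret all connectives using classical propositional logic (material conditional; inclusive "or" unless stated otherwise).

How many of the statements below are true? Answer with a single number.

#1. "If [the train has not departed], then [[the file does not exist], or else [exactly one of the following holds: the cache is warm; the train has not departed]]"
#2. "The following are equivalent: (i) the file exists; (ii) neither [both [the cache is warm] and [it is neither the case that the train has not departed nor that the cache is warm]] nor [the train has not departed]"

#1: This is not Q -> (not P or (R xor not Q)).

not Q = not False = True
not P = not False = True
not Q = not False = True
R xor not Q = False xor True = True
not P or (R xor not Q) = True or True = True
not Q -> (not P or (R xor not Q)) = True -> True = True
Hence #1 is true.

#2: Parsed as P iff ((R and (not Q nor R)) nor not Q)

not Q = not False = True
not Q nor R = True nor False = False
R and (not Q nor R) = False and False = False
not Q = not False = True
(R and (not Q nor R)) nor not Q = False nor True = False
P iff ((R and (not Q nor R)) nor not Q) = False iff False = True
So #2 is true.

Count: 2.

2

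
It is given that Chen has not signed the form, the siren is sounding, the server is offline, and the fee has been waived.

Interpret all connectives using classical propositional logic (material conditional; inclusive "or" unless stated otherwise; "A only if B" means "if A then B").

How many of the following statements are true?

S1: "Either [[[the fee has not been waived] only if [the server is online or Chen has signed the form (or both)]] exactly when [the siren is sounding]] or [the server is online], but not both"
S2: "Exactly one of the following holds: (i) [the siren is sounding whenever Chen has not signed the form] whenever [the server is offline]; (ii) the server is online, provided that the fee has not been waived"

1

Let M = "the fee has been waived" (T), H = "the server is online" (F), S = "Chen has signed the form" (F), D = "the siren is sounding" (T).

S1: In symbols: ((¬M → (H ∨ S)) ↔ D) ⊕ H

¬M = ¬T = F
H ∨ S = F ∨ F = F
¬M → (H ∨ S) = F → F = T
(¬M → (H ∨ S)) ↔ D = T ↔ T = T
((¬M → (H ∨ S)) ↔ D) ⊕ H = T ⊕ F = T
So S1 is true.

S2: In symbols: (¬H → (¬S → D)) ⊕ (¬M → H)

¬H = ¬F = T
¬S = ¬F = T
¬S → D = T → T = T
¬H → (¬S → D) = T → T = T
¬M = ¬T = F
¬M → H = F → F = T
(¬H → (¬S → D)) ⊕ (¬M → H) = T ⊕ T = F
Hence S2 is false.

True statements: 1 (S1).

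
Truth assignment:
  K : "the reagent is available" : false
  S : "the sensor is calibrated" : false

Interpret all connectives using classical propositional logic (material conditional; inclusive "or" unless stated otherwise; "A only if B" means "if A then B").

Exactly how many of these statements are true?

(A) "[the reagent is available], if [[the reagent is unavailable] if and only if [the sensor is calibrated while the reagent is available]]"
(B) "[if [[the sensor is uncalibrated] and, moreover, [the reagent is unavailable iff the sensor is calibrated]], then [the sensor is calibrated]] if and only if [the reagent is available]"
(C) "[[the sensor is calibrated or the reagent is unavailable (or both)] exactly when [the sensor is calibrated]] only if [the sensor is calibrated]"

(A): Parsed as (¬K ↔ (S ∧ K)) → K

¬K = ¬F = T
S ∧ K = F ∧ F = F
¬K ↔ (S ∧ K) = T ↔ F = F
(¬K ↔ (S ∧ K)) → K = F → F = T
Thus (A) is true.

(B): This is ((¬S ∧ (¬K ↔ S)) → S) ↔ K.

¬S = ¬F = T
¬K = ¬F = T
¬K ↔ S = T ↔ F = F
¬S ∧ (¬K ↔ S) = T ∧ F = F
(¬S ∧ (¬K ↔ S)) → S = F → F = T
((¬S ∧ (¬K ↔ S)) → S) ↔ K = T ↔ F = F
Hence (B) is false.

(C): This is ((S ∨ ¬K) ↔ S) → S.

¬K = ¬F = T
S ∨ ¬K = F ∨ T = T
(S ∨ ¬K) ↔ S = T ↔ F = F
((S ∨ ¬K) ↔ S) → S = F → F = T
Thus (C) is true.

2 of the 3 statements are true.

2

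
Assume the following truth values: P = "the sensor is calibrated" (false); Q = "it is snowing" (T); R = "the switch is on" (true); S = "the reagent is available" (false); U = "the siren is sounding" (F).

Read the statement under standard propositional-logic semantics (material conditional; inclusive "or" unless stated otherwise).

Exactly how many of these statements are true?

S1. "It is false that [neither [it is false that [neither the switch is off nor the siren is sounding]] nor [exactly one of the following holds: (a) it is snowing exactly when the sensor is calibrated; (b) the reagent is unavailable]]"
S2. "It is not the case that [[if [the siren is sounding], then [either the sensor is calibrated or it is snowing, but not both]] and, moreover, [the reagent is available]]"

S1: Parsed as ~(~(~R nor U) nor ((Q <-> P) xor ~S))

~R = ~T = F
~R nor U = F nor F = T
~(~R nor U) = ~T = F
Q <-> P = T <-> F = F
~S = ~F = T
(Q <-> P) xor ~S = F xor T = T
~(~R nor U) nor ((Q <-> P) xor ~S) = F nor T = F
~(~(~R nor U) nor ((Q <-> P) xor ~S)) = ~F = T
Hence S1 is true.

S2: In symbols: ~((U -> (P xor Q)) & S)

P xor Q = F xor T = T
U -> (P xor Q) = F -> T = T
(U -> (P xor Q)) & S = T & F = F
~((U -> (P xor Q)) & S) = ~F = T
Hence S2 is true.

True statements: 2 (S1, S2).

2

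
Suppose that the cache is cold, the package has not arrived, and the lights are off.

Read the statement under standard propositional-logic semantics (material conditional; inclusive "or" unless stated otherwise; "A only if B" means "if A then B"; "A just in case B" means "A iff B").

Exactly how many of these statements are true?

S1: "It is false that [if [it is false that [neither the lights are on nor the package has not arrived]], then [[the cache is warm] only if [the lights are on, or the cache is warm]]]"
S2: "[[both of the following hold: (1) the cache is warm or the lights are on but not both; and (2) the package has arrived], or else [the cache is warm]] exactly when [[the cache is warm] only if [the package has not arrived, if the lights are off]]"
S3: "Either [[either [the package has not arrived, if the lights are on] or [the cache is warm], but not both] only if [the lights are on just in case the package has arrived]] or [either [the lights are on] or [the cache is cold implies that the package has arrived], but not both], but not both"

1

Let R = "the lights are on" (F), Q = "the package has arrived" (F), P = "the cache is warm" (F).

S1: Parsed as ¬(¬(R ↓ ¬Q) → (P → (R ∨ P)))

¬Q = ¬F = T
R ↓ ¬Q = F ↓ T = F
¬(R ↓ ¬Q) = ¬F = T
R ∨ P = F ∨ F = F
P → (R ∨ P) = F → F = T
¬(R ↓ ¬Q) → (P → (R ∨ P)) = T → T = T
¬(¬(R ↓ ¬Q) → (P → (R ∨ P))) = ¬T = F
So S1 is false.

S2: This is (((P ⊕ R) ∧ Q) ∨ P) ↔ (P → (¬R → ¬Q)).

P ⊕ R = F ⊕ F = F
(P ⊕ R) ∧ Q = F ∧ F = F
((P ⊕ R) ∧ Q) ∨ P = F ∨ F = F
¬R = ¬F = T
¬Q = ¬F = T
¬R → ¬Q = T → T = T
P → (¬R → ¬Q) = F → T = T
(((P ⊕ R) ∧ Q) ∨ P) ↔ (P → (¬R → ¬Q)) = F ↔ T = F
So S2 is false.

S3: Parsed as (((R → ¬Q) ⊕ P) → (R ↔ Q)) ⊕ (R ⊕ (¬P → Q))

¬Q = ¬F = T
R → ¬Q = F → T = T
(R → ¬Q) ⊕ P = T ⊕ F = T
R ↔ Q = F ↔ F = T
((R → ¬Q) ⊕ P) → (R ↔ Q) = T → T = T
¬P = ¬F = T
¬P → Q = T → F = F
R ⊕ (¬P → Q) = F ⊕ F = F
(((R → ¬Q) ⊕ P) → (R ↔ Q)) ⊕ (R ⊕ (¬P → Q)) = T ⊕ F = T
So S3 is true.

1 of the 3 statements is true (S3).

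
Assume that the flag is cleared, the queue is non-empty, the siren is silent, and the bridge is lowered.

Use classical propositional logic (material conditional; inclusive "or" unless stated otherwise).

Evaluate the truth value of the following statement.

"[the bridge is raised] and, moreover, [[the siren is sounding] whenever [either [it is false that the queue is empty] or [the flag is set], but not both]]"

The statement is false.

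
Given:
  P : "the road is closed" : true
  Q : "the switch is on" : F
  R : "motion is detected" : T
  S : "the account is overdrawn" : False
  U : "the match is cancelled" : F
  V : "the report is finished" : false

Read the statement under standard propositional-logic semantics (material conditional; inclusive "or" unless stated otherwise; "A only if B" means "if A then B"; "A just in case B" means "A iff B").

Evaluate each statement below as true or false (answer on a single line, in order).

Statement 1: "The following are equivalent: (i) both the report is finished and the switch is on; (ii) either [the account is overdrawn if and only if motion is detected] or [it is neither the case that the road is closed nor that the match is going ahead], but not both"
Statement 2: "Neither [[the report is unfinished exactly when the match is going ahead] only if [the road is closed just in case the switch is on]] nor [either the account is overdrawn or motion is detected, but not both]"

Statement 1: Formalization: (V ∧ Q) ↔ ((S ↔ R) ⊕ (P ↓ ¬U))

V ∧ Q = F ∧ F = F
S ↔ R = F ↔ T = F
¬U = ¬F = T
P ↓ ¬U = T ↓ T = F
(S ↔ R) ⊕ (P ↓ ¬U) = F ⊕ F = F
(V ∧ Q) ↔ ((S ↔ R) ⊕ (P ↓ ¬U)) = F ↔ F = T
Thus Statement 1 is true.

Statement 2: Parsed as ((¬V ↔ ¬U) → (P ↔ Q)) ↓ (S ⊕ R)

¬V = ¬F = T
¬U = ¬F = T
¬V ↔ ¬U = T ↔ T = T
P ↔ Q = T ↔ F = F
(¬V ↔ ¬U) → (P ↔ Q) = T → F = F
S ⊕ R = F ⊕ T = T
((¬V ↔ ¬U) → (P ↔ Q)) ↓ (S ⊕ R) = F ↓ T = F
So Statement 2 is false.

Statement 1 True, Statement 2 False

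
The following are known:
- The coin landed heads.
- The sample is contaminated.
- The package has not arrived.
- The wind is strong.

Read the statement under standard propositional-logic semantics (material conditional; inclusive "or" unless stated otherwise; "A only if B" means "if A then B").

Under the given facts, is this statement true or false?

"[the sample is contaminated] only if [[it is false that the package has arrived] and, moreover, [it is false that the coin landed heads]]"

False

Let L = "the sample is contaminated" (True), U = "the package has arrived" (False), N = "the coin landed heads" (True).
In symbols: L -> (not U and not N)

not U = not False = True
not N = not True = False
not U and not N = True and False = False
L -> (not U and not N) = True -> False = False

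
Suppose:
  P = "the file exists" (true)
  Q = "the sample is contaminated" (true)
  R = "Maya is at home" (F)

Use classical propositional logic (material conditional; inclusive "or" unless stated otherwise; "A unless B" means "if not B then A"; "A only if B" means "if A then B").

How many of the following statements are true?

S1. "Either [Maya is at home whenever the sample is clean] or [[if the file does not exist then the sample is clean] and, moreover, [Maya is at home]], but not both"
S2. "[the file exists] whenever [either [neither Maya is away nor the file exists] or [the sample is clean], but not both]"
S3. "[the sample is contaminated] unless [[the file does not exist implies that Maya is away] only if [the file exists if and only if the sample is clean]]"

S1: In symbols: (not Q -> R) xor ((not P -> not Q) and R)

not Q = not True = False
not Q -> R = False -> False = True
not P = not True = False
not Q = not True = False
not P -> not Q = False -> False = True
(not P -> not Q) and R = True and False = False
(not Q -> R) xor ((not P -> not Q) and R) = True xor False = True
Hence S1 is true.

S2: Parsed as ((not R nor P) xor not Q) -> P

not R = not False = True
not R nor P = True nor True = False
not Q = not True = False
(not R nor P) xor not Q = False xor False = False
((not R nor P) xor not Q) -> P = False -> True = True
Thus S2 is true.

S3: In symbols: Q or ((not P -> not R) -> (P iff not Q))

not P = not True = False
not R = not False = True
not P -> not R = False -> True = True
not Q = not True = False
P iff not Q = True iff False = False
(not P -> not R) -> (P iff not Q) = True -> False = False
Q or ((not P -> not R) -> (P iff not Q)) = True or False = True
Thus S3 is true.

3 of the 3 statements are true.

3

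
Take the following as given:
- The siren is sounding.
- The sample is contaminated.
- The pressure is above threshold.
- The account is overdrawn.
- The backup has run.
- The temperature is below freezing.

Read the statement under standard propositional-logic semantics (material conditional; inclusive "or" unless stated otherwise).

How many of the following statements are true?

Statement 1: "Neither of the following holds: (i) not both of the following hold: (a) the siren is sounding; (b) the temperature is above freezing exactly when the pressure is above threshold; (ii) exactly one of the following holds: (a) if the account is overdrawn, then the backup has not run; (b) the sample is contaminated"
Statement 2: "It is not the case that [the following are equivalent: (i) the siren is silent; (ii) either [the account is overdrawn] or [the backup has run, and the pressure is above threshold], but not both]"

Let P = "the siren is sounding" (T), V = "the temperature is below freezing" (T), R = "the pressure is above threshold" (T), S = "the account is overdrawn" (T), U = "the backup has run" (T), Q = "the sample is contaminated" (T).

Statement 1: In symbols: (P nand (~V <-> R)) nor ((S -> ~U) xor Q)

~V = ~T = F
~V <-> R = F <-> T = F
P nand (~V <-> R) = T nand F = T
~U = ~T = F
S -> ~U = T -> F = F
(S -> ~U) xor Q = F xor T = T
(P nand (~V <-> R)) nor ((S -> ~U) xor Q) = T nor T = F
Thus Statement 1 is false.

Statement 2: Parsed as ~(~P <-> (S xor (U & R)))

~P = ~T = F
U & R = T & T = T
S xor (U & R) = T xor T = F
~P <-> (S xor (U & R)) = F <-> F = T
~(~P <-> (S xor (U & R))) = ~T = F
So Statement 2 is false.

Count: 0.

0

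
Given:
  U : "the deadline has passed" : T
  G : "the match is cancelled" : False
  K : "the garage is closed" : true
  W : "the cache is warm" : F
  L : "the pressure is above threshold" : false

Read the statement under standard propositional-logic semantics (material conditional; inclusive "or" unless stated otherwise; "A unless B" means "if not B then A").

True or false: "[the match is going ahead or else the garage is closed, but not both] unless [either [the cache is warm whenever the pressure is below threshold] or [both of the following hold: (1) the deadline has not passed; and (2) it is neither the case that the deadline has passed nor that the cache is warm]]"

False

In symbols: (~G xor K) | ((~L -> W) | (~U & (U nor W)))

~G = ~F = T
~G xor K = T xor T = F
~L = ~F = T
~L -> W = T -> F = F
~U = ~T = F
U nor W = T nor F = F
~U & (U nor W) = F & F = F
(~L -> W) | (~U & (U nor W)) = F | F = F
(~G xor K) | ((~L -> W) | (~U & (U nor W))) = F | F = F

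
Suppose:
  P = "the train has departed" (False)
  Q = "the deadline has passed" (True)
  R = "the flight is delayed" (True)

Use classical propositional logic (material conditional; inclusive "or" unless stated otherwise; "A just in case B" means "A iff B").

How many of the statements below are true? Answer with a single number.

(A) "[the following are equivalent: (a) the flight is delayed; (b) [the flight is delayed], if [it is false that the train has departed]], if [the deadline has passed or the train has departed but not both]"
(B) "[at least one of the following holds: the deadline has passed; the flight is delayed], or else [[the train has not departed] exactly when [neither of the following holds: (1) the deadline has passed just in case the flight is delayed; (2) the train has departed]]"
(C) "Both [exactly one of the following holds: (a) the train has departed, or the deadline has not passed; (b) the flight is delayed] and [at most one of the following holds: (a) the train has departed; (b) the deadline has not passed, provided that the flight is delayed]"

(A): Parsed as (Q xor P) -> (R <-> (~P -> R))

Q xor P = T xor F = T
~P = ~F = T
~P -> R = T -> T = T
R <-> (~P -> R) = T <-> T = T
(Q xor P) -> (R <-> (~P -> R)) = T -> T = T
Thus (A) is true.

(B): This is (Q | R) | (~P <-> ((Q <-> R) nor P)).

Q | R = T | T = T
~P = ~F = T
Q <-> R = T <-> T = T
(Q <-> R) nor P = T nor F = F
~P <-> ((Q <-> R) nor P) = T <-> F = F
(Q | R) | (~P <-> ((Q <-> R) nor P)) = T | F = T
Hence (B) is true.

(C): Formalization: ((P | ~Q) xor R) & (P nand (R -> ~Q))

~Q = ~T = F
P | ~Q = F | F = F
(P | ~Q) xor R = F xor T = T
~Q = ~T = F
R -> ~Q = T -> F = F
P nand (R -> ~Q) = F nand F = T
((P | ~Q) xor R) & (P nand (R -> ~Q)) = T & T = T
Thus (C) is true.

True statements: 3 ((A), (B), (C)).

3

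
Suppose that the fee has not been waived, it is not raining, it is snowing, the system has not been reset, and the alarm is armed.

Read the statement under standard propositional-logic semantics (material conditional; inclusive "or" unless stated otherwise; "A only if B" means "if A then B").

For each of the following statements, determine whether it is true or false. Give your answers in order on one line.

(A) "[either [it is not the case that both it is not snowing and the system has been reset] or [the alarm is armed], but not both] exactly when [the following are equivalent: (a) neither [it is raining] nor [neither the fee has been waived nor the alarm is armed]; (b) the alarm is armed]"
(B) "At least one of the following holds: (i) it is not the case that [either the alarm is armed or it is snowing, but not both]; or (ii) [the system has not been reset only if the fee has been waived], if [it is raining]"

Let R = "it is snowing" (T), S = "the system has been reset" (F), U = "the alarm is armed" (T), Q = "it is raining" (F), P = "the fee has been waived" (F).

(A): Formalization: ((¬R ↑ S) ⊕ U) ↔ ((Q ↓ (P ↓ U)) ↔ U)

¬R = ¬T = F
¬R ↑ S = F ↑ F = T
(¬R ↑ S) ⊕ U = T ⊕ T = F
P ↓ U = F ↓ T = F
Q ↓ (P ↓ U) = F ↓ F = T
(Q ↓ (P ↓ U)) ↔ U = T ↔ T = T
((¬R ↑ S) ⊕ U) ↔ ((Q ↓ (P ↓ U)) ↔ U) = F ↔ T = F
Hence (A) is false.

(B): Formalization: ¬(U ⊕ R) ∨ (Q → (¬S → P))

U ⊕ R = T ⊕ T = F
¬(U ⊕ R) = ¬F = T
¬S = ¬F = T
¬S → P = T → F = F
Q → (¬S → P) = F → F = T
¬(U ⊕ R) ∨ (Q → (¬S → P)) = T ∨ T = T
Thus (B) is true.

(A) F; (B) T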